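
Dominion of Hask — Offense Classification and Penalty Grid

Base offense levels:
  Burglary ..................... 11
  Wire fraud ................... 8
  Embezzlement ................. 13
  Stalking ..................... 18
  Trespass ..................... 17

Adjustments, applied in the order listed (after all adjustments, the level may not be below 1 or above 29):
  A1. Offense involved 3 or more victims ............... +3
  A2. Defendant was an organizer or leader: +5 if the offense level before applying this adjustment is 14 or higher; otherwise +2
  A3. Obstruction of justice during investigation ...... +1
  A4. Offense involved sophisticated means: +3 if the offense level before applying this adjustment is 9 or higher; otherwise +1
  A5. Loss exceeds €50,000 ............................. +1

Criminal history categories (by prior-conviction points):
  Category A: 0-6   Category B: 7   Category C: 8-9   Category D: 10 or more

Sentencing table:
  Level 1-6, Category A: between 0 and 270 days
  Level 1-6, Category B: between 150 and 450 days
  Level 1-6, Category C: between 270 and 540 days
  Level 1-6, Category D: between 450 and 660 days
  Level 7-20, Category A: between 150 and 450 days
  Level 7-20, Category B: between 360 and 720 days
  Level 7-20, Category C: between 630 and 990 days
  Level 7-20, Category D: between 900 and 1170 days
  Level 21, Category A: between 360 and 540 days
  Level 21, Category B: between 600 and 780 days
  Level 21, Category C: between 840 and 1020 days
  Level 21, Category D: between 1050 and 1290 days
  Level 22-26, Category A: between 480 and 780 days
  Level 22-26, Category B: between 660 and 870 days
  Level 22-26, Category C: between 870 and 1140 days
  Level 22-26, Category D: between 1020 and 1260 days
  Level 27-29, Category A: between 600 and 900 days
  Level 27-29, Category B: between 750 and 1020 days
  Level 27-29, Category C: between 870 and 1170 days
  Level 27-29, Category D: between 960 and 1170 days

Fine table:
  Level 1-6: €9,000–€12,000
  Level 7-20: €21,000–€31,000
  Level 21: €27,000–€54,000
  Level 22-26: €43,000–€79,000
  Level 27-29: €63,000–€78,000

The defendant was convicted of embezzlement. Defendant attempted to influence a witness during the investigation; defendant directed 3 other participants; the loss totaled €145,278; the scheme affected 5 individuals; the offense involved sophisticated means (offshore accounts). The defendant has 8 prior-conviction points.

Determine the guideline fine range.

€43,000–€79,000

Base offense level for embezzlement: 13.
A1 applies: 13 + 3 = 16.
A2 applies (level before this adjustment is 16 ≥ 14, so +5): 16 + 5 = 21.
A3 applies: 21 + 1 = 22.
A4 applies (level before this adjustment is 22 ≥ 9, so +3): 22 + 3 = 25.
A5 applies: 25 + 1 = 26.
Final offense level: 26.
Level 26 falls in the 22-26 band.
Fine table: Level 22-26 → €43,000–€79,000.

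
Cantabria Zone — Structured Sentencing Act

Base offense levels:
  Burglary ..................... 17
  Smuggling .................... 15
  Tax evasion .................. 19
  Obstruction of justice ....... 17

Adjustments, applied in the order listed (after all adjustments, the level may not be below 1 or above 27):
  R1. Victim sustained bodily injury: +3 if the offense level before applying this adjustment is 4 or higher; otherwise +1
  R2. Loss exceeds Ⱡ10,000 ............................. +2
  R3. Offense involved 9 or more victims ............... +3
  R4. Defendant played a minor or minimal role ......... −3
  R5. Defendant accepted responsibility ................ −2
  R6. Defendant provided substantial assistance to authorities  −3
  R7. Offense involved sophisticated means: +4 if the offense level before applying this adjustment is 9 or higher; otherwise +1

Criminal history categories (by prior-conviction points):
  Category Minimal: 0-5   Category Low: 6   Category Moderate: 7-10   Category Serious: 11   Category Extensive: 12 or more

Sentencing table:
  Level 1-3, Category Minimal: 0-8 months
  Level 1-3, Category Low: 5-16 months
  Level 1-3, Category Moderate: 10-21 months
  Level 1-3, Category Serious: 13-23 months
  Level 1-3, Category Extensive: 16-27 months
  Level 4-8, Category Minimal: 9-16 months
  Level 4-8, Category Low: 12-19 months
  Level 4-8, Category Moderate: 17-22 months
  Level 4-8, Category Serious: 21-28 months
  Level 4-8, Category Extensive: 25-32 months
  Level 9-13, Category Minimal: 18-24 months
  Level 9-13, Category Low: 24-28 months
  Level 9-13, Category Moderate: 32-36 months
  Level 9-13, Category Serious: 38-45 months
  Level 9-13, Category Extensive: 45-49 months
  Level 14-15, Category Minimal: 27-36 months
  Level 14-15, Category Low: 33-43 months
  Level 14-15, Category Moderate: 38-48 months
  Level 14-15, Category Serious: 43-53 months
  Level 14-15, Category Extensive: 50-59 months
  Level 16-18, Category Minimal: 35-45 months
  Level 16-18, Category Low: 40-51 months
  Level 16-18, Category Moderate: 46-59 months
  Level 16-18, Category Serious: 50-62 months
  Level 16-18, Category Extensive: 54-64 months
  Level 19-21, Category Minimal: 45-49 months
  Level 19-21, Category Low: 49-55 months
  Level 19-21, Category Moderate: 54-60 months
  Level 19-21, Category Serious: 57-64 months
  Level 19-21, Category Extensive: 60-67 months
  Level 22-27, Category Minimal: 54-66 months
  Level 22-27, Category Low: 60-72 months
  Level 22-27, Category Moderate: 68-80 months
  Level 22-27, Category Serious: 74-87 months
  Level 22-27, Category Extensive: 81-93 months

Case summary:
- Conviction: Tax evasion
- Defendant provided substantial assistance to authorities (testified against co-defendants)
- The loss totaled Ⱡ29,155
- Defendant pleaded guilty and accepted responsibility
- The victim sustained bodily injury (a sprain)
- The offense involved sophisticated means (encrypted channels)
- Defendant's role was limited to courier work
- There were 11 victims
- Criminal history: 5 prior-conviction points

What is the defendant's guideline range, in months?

Base offense level for tax evasion: 19.
R1 applies (level before this adjustment is 19 ≥ 4, so +3): 19 + 3 = 22.
R2 applies: 22 + 2 = 24.
R3 applies: 24 + 3 = 27.
R4 applies: 27 − 3 = 24.
R5 applies: 24 − 2 = 22.
R6 applies: 22 − 3 = 19.
R7 applies (level before this adjustment is 19 ≥ 9, so +4): 19 + 4 = 23.
Final offense level: 23.
Criminal history: 5 prior points → Category Minimal (0-5).
Level 23 falls in the 22-27 band.
Grid: Level 22-27 × Category Minimal = 54-66 months.

54-66 months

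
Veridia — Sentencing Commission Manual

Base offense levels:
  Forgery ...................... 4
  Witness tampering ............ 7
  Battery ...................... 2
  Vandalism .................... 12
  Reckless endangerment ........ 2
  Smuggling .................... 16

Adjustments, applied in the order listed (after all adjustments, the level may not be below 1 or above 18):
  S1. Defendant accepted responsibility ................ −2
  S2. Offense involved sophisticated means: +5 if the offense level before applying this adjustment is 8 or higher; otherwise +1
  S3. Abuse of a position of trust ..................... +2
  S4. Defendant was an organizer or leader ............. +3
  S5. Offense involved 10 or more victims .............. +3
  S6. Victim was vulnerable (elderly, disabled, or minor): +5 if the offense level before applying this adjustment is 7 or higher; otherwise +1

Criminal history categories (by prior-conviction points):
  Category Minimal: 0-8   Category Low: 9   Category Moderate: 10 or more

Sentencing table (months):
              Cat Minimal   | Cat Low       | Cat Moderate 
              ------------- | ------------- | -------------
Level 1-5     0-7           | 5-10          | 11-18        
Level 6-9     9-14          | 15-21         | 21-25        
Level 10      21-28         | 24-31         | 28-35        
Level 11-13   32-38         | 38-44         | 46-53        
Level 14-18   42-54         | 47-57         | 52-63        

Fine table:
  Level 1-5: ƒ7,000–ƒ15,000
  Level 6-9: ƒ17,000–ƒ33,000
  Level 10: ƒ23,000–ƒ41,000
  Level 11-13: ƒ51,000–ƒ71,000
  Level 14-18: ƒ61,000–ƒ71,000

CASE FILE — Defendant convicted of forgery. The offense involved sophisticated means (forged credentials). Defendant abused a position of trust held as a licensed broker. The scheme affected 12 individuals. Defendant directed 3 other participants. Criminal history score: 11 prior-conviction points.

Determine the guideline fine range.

Base offense level for forgery: 4.
S2 applies (level before this adjustment is 4 < 8, so +1): 4 + 1 = 5.
S3 applies: 5 + 2 = 7.
S4 applies: 7 + 3 = 10.
S5 applies: 10 + 3 = 13.
Final offense level: 13.
Level 13 falls in the 11-13 band.
Fine table: Level 11-13 → ƒ51,000–ƒ71,000.

ƒ51,000–ƒ71,000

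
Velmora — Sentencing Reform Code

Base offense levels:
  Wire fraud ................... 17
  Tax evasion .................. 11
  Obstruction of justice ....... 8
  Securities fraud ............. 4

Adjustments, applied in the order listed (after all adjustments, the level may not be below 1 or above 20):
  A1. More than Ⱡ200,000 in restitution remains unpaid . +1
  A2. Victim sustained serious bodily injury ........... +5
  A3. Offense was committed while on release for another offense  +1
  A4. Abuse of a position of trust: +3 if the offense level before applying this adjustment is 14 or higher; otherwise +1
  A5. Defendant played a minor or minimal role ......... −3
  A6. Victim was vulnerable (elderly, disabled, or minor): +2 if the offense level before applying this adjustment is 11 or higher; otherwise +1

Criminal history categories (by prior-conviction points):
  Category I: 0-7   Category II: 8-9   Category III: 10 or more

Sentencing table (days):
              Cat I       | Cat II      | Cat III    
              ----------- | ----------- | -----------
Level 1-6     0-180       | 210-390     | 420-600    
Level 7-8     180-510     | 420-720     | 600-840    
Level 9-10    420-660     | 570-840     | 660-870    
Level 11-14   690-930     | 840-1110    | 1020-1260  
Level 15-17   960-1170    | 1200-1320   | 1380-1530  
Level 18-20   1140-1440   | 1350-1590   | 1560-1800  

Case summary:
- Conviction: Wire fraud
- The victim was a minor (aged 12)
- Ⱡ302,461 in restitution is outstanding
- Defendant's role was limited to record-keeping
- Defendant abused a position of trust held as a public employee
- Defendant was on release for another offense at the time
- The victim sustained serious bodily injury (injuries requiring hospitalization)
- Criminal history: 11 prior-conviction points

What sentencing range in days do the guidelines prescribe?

Base offense level for wire fraud: 17.
A1 applies: 17 + 1 = 18.
A2 applies: 18 + 5 = 23.
A3 applies: 23 + 1 = 24.
A4 applies (level before this adjustment is 24 ≥ 14, so +3): 24 + 3 = 27.
A5 applies: 27 − 3 = 24.
A6 applies (level before this adjustment is 24 ≥ 11, so +2): 24 + 2 = 26.
Level 26 exceeds the maximum of 20; capped at 20.
Final offense level: 20.
Criminal history: 11 prior points → Category III (10+).
Level 20 falls in the 18-20 band.
Grid: Level 18-20 × Category III = 1560-1800 days.

1560-1800 days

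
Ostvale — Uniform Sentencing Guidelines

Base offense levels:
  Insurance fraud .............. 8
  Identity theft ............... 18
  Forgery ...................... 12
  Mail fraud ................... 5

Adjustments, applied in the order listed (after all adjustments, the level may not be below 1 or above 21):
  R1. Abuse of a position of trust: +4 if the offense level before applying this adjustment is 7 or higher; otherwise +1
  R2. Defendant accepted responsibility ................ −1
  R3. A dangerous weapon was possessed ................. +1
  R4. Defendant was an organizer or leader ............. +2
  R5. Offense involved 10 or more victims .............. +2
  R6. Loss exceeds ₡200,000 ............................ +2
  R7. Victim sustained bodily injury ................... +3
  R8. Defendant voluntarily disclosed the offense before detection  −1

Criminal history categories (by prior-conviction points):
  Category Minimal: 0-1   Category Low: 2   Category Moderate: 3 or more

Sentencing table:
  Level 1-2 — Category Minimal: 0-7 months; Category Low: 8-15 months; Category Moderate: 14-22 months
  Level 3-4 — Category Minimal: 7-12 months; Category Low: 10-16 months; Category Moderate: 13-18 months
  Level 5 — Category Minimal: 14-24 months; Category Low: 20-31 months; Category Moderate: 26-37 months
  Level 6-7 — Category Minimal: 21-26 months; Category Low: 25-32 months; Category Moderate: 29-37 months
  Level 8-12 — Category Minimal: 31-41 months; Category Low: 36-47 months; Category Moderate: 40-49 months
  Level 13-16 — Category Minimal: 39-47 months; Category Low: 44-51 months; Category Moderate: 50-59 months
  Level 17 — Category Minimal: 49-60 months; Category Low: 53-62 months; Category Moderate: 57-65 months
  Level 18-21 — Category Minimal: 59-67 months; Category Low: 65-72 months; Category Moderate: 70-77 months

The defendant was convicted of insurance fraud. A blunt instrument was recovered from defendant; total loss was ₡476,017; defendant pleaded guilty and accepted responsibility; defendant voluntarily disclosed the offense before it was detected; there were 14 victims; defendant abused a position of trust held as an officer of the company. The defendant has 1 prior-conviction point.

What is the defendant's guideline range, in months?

Base offense level for insurance fraud: 8.
R1 applies (level before this adjustment is 8 ≥ 7, so +4): 8 + 4 = 12.
R2 applies: 12 − 1 = 11.
R3 applies: 11 + 1 = 12.
R4 does not apply.
R5 applies: 12 + 2 = 14.
R6 applies: 14 + 2 = 16.
R8 applies: 16 − 1 = 15.
Final offense level: 15.
Criminal history: 1 prior point → Category Minimal (0-1).
Level 15 falls in the 13-16 band.
Grid: Level 13-16 × Category Minimal = 39-47 months.

39-47 months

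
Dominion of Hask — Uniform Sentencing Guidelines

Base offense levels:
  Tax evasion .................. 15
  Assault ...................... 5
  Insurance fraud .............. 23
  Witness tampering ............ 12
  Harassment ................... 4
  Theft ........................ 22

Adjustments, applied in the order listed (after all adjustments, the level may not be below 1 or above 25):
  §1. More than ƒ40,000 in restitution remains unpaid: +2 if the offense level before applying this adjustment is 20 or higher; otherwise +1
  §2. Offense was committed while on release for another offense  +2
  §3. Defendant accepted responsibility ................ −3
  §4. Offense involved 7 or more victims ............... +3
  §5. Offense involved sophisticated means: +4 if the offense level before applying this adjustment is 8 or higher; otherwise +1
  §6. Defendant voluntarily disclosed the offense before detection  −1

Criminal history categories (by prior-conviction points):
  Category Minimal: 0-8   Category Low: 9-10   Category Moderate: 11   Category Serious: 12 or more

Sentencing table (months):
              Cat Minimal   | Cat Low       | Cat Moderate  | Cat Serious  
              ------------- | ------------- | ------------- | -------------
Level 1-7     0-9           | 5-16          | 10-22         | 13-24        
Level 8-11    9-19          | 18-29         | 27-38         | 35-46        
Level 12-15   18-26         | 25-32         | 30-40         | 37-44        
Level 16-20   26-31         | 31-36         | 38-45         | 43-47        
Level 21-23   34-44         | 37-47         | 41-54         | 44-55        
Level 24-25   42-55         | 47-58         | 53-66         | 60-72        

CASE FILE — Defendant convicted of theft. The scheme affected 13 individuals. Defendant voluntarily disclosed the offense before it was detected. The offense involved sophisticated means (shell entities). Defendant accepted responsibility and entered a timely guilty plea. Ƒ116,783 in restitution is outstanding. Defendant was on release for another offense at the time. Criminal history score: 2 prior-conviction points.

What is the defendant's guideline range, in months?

Base offense level for theft: 22.
§1 applies (level before this adjustment is 22 ≥ 20, so +2): 22 + 2 = 24.
§2 applies: 24 + 2 = 26.
§3 applies: 26 − 3 = 23.
§4 applies: 23 + 3 = 26.
§5 applies (level before this adjustment is 26 ≥ 8, so +4): 26 + 4 = 30.
§6 applies: 30 − 1 = 29.
Level 29 exceeds the maximum of 25; capped at 25.
Final offense level: 25.
Criminal history: 2 prior points → Category Minimal (0-8).
Level 25 falls in the 24-25 band.
Grid: Level 24-25 × Category Minimal = 42-55 months.

42-55 months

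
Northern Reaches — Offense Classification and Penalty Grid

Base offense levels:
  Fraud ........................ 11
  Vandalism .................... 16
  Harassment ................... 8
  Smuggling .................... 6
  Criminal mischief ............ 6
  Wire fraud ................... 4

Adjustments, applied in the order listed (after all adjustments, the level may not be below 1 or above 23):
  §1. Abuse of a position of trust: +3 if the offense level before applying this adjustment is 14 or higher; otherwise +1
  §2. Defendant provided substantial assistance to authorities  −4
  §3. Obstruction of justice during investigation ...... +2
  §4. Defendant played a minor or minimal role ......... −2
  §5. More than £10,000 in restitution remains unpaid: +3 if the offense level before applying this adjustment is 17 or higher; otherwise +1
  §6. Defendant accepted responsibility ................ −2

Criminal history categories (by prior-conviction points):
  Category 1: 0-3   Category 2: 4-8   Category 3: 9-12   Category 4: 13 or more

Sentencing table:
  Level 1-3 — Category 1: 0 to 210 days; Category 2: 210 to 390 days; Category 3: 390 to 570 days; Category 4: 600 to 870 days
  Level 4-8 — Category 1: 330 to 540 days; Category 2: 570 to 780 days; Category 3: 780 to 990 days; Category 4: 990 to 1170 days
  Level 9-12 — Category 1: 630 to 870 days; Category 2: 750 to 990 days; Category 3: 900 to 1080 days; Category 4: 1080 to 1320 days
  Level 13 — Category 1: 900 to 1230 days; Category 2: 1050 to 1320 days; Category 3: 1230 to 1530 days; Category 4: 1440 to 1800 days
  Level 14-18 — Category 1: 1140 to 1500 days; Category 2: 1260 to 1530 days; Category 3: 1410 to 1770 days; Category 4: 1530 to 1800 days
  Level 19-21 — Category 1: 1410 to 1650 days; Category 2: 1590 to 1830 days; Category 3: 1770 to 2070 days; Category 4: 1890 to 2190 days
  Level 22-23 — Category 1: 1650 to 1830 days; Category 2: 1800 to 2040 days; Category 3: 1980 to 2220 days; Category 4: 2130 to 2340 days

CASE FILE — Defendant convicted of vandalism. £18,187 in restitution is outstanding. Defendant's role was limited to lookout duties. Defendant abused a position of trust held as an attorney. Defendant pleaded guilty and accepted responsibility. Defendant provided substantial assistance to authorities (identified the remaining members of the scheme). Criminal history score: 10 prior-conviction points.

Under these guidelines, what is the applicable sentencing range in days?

Base offense level for vandalism: 16.
§1 applies (level before this adjustment is 16 ≥ 14, so +3): 16 + 3 = 19.
§2 applies: 19 − 4 = 15.
§3 does not apply.
§4 applies: 15 − 2 = 13.
§5 applies (level before this adjustment is 13 < 17, so +1): 13 + 1 = 14.
§6 applies: 14 − 2 = 12.
Final offense level: 12.
Criminal history: 10 prior points → Category 3 (9-12).
Level 12 falls in the 9-12 band.
Grid: Level 9-12 × Category 3 = 900-1080 days.

900-1080 days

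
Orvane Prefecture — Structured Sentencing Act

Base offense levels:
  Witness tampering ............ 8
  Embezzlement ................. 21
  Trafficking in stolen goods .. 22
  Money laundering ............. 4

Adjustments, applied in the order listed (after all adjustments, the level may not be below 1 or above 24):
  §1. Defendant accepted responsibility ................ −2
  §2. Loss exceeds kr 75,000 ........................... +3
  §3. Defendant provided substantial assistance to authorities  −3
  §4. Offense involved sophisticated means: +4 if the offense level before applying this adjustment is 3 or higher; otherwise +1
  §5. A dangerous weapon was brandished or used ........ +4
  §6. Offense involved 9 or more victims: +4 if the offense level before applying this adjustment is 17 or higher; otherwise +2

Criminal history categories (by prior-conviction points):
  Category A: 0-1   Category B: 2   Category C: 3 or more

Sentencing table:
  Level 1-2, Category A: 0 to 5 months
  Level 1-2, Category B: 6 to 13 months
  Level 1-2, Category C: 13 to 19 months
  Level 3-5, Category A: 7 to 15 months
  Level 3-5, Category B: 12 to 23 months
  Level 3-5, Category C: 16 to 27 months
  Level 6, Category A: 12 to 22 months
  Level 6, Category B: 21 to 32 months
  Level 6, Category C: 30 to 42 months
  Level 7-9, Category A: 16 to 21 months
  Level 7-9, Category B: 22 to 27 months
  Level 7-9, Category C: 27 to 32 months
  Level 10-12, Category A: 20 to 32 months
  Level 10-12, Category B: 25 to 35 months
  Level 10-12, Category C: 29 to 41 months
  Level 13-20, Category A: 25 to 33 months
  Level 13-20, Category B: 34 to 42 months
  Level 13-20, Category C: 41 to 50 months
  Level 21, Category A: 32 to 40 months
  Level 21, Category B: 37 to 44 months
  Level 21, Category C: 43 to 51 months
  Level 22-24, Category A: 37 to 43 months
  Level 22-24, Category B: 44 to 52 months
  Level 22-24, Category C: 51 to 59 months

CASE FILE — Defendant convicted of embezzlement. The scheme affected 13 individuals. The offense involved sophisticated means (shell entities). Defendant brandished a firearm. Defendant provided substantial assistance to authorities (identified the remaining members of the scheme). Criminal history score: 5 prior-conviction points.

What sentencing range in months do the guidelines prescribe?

Base offense level for embezzlement: 21.
§2 does not apply.
§3 applies: 21 − 3 = 18.
§4 applies (level before this adjustment is 18 ≥ 3, so +4): 18 + 4 = 22.
§5 applies: 22 + 4 = 26.
§6 applies (level before this adjustment is 26 ≥ 17, so +4): 26 + 4 = 30.
Level 30 exceeds the maximum of 24; capped at 24.
Final offense level: 24.
Criminal history: 5 prior points → Category C (3+).
Level 24 falls in the 22-24 band.
Grid: Level 22-24 × Category C = 51-59 months.

51-59 months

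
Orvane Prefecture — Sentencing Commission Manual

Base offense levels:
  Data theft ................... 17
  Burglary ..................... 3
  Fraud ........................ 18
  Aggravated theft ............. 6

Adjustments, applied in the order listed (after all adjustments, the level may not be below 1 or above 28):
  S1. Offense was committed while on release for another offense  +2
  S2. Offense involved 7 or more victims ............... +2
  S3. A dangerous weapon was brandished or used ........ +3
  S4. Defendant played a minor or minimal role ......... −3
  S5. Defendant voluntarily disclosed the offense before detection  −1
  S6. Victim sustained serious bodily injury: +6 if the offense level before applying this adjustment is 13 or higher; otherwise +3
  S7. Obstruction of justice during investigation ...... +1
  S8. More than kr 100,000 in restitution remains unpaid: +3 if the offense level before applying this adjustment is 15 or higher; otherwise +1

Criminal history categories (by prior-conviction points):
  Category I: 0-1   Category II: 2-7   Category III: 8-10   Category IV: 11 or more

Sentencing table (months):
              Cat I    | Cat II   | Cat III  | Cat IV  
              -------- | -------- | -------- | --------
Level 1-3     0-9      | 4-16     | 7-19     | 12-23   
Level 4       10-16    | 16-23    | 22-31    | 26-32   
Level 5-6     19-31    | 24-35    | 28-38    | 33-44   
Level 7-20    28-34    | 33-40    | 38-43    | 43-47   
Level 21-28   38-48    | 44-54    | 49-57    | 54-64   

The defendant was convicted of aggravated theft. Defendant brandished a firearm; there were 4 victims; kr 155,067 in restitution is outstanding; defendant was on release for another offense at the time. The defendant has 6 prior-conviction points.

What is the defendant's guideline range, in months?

Base offense level for aggravated theft: 6.
S1 applies: 6 + 2 = 8.
S2 does not apply.
S3 applies: 8 + 3 = 11.
S6 does not apply.
S8 applies (level before this adjustment is 11 < 15, so +1): 11 + 1 = 12.
Final offense level: 12.
Criminal history: 6 prior points → Category II (2-7).
Level 12 falls in the 7-20 band.
Grid: Level 7-20 × Category II = 33-40 months.

33-40 months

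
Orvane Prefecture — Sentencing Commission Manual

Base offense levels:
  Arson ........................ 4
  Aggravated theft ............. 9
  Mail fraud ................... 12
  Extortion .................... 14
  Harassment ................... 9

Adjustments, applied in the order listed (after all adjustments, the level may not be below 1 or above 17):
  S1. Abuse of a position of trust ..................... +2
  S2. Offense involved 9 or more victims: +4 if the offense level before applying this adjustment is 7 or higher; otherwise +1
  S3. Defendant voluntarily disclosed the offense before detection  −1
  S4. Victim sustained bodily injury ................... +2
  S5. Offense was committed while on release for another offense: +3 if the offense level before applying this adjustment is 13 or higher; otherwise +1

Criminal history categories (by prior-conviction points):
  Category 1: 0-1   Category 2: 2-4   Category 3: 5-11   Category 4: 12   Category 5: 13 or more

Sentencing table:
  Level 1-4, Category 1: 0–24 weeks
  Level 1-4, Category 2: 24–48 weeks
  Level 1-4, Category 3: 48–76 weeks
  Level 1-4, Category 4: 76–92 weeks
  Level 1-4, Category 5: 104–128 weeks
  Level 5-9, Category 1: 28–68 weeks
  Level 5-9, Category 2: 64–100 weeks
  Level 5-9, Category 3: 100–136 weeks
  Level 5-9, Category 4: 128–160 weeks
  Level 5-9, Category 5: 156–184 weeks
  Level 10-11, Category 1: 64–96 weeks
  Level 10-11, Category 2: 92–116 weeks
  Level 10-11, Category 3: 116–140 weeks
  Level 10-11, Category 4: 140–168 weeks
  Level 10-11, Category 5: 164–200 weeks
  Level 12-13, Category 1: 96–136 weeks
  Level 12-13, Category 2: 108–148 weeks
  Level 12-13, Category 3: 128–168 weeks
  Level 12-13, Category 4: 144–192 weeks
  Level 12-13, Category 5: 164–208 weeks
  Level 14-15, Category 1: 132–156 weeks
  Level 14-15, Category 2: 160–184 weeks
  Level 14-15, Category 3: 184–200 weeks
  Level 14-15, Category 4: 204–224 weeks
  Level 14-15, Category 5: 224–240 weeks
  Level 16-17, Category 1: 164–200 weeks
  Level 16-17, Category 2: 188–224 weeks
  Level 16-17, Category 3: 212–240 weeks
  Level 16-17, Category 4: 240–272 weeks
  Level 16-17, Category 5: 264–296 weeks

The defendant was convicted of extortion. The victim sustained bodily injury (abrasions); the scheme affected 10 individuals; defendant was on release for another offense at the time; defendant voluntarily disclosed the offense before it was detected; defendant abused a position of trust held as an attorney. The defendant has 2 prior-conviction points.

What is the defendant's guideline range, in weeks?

188-224 weeks

Base offense level for extortion: 14.
S1 applies: 14 + 2 = 16.
S2 applies (level before this adjustment is 16 ≥ 7, so +4): 16 + 4 = 20.
S3 applies: 20 − 1 = 19.
S4 applies: 19 + 2 = 21.
S5 applies (level before this adjustment is 21 ≥ 13, so +3): 21 + 3 = 24.
Level 24 exceeds the maximum of 17; capped at 17.
Final offense level: 17.
Criminal history: 2 prior points → Category 2 (2-4).
Level 17 falls in the 16-17 band.
Grid: Level 16-17 × Category 2 = 188-224 weeks.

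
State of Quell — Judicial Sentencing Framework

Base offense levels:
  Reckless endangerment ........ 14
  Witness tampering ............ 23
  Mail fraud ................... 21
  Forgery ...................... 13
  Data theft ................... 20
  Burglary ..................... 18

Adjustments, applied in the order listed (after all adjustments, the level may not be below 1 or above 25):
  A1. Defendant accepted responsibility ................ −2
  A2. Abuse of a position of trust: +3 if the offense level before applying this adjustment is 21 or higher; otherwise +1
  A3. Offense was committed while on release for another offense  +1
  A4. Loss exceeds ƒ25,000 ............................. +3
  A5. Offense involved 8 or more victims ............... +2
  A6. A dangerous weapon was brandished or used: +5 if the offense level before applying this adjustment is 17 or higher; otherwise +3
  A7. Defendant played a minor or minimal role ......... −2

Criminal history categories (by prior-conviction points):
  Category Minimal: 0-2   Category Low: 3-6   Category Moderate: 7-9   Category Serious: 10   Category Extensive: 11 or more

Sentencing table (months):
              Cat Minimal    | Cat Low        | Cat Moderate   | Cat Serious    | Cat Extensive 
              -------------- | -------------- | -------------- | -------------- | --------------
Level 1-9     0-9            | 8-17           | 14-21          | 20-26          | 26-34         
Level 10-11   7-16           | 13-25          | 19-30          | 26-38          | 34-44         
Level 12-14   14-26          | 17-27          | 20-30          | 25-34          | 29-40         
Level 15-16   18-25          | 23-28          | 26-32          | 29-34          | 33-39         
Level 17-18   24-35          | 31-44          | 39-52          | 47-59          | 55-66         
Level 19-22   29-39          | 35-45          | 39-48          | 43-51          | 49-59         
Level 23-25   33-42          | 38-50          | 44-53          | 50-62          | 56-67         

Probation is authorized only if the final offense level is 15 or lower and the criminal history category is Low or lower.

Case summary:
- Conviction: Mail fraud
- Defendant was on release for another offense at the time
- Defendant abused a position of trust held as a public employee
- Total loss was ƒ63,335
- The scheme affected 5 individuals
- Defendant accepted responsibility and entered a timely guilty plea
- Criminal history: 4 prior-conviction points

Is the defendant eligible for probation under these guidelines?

Base offense level for mail fraud: 21.
A1 applies: 21 − 2 = 19.
A2 applies (level before this adjustment is 19 < 21, so +1): 19 + 1 = 20.
A3 applies: 20 + 1 = 21.
A4 applies: 21 + 3 = 24.
A5 does not apply.
A6 does not apply.
A7 does not apply.
Final offense level: 24.
Criminal history: 4 prior points → Category Low (3-6).
Level 24 falls in the 23-25 band.
Grid: Level 23-25 × Category Low = 38-50 months.
Probation check: level 24 > 15 and category Low ≤ Low → not eligible.

No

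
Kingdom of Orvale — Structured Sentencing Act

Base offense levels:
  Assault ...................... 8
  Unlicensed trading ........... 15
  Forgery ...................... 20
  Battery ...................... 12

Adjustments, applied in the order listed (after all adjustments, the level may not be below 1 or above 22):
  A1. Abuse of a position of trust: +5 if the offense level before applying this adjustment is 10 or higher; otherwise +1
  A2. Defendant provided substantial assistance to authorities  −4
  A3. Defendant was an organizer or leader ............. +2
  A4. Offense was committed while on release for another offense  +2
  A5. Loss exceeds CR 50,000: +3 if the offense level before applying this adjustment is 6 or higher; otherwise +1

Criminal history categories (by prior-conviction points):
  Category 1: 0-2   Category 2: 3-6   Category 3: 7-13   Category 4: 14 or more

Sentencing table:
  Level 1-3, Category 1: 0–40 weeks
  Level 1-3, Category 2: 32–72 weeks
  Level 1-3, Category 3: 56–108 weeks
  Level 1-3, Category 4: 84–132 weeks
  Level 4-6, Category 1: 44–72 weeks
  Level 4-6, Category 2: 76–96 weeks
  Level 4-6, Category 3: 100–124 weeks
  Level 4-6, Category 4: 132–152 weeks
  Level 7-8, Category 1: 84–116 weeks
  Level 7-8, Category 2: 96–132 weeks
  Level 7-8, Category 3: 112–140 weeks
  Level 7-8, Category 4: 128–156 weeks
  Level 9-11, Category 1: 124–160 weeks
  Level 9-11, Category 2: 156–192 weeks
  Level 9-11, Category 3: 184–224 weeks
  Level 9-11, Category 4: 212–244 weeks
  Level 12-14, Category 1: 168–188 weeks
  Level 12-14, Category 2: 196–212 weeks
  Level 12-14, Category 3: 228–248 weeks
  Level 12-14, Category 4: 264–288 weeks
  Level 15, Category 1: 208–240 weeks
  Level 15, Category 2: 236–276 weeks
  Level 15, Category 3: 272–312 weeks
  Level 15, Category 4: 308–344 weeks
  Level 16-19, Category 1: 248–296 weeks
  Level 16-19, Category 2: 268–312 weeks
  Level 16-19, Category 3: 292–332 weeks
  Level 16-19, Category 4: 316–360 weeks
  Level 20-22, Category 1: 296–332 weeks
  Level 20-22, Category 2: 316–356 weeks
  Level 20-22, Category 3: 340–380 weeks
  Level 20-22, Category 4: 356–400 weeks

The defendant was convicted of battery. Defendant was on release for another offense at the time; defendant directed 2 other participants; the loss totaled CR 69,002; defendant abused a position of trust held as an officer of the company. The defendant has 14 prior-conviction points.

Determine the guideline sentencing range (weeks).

356-400 weeks

Base offense level for battery: 12.
A1 applies (level before this adjustment is 12 ≥ 10, so +5): 12 + 5 = 17.
A3 applies: 17 + 2 = 19.
A4 applies: 19 + 2 = 21.
A5 applies (level before this adjustment is 21 ≥ 6, so +3): 21 + 3 = 24.
Level 24 exceeds the maximum of 22; capped at 22.
Final offense level: 22.
Criminal history: 14 prior points → Category 4 (14+).
Level 22 falls in the 20-22 band.
Grid: Level 20-22 × Category 4 = 356-400 weeks.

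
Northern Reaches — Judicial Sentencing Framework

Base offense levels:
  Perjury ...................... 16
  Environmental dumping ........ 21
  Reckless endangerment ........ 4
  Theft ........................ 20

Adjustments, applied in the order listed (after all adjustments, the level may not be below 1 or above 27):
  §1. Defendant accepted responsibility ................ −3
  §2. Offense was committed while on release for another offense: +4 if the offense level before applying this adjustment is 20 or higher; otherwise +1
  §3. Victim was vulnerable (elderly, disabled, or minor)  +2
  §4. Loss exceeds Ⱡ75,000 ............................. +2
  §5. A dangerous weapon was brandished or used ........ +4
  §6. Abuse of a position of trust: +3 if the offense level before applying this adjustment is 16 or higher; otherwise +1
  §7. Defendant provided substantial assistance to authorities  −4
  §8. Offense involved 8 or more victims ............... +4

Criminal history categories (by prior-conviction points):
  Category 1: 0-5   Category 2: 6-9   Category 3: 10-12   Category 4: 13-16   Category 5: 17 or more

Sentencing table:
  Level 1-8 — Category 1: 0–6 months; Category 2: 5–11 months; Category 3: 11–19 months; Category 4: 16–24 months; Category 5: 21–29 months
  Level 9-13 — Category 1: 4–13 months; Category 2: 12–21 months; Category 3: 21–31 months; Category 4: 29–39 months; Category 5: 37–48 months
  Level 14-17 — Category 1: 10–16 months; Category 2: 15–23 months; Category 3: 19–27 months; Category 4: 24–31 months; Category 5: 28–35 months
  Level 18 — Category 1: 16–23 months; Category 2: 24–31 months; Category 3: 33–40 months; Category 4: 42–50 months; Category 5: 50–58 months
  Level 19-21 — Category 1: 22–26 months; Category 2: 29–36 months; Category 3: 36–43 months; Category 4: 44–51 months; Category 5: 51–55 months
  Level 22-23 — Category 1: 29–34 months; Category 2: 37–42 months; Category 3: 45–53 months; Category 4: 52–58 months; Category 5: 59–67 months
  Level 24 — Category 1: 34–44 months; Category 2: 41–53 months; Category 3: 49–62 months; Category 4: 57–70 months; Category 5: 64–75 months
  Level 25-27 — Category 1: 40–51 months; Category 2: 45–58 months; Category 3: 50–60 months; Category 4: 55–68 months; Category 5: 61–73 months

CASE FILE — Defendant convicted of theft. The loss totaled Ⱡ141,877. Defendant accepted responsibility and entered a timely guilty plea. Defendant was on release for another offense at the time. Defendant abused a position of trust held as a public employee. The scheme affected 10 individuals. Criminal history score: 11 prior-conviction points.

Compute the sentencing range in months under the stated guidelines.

50-60 months

Base offense level for theft: 20.
§1 applies: 20 − 3 = 17.
§2 applies (level before this adjustment is 17 < 20, so +1): 17 + 1 = 18.
§3 does not apply.
§4 applies: 18 + 2 = 20.
§6 applies (level before this adjustment is 20 ≥ 16, so +3): 20 + 3 = 23.
§7 does not apply.
§8 applies: 23 + 4 = 27.
Final offense level: 27.
Criminal history: 11 prior points → Category 3 (10-12).
Level 27 falls in the 25-27 band.
Grid: Level 25-27 × Category 3 = 50-60 months.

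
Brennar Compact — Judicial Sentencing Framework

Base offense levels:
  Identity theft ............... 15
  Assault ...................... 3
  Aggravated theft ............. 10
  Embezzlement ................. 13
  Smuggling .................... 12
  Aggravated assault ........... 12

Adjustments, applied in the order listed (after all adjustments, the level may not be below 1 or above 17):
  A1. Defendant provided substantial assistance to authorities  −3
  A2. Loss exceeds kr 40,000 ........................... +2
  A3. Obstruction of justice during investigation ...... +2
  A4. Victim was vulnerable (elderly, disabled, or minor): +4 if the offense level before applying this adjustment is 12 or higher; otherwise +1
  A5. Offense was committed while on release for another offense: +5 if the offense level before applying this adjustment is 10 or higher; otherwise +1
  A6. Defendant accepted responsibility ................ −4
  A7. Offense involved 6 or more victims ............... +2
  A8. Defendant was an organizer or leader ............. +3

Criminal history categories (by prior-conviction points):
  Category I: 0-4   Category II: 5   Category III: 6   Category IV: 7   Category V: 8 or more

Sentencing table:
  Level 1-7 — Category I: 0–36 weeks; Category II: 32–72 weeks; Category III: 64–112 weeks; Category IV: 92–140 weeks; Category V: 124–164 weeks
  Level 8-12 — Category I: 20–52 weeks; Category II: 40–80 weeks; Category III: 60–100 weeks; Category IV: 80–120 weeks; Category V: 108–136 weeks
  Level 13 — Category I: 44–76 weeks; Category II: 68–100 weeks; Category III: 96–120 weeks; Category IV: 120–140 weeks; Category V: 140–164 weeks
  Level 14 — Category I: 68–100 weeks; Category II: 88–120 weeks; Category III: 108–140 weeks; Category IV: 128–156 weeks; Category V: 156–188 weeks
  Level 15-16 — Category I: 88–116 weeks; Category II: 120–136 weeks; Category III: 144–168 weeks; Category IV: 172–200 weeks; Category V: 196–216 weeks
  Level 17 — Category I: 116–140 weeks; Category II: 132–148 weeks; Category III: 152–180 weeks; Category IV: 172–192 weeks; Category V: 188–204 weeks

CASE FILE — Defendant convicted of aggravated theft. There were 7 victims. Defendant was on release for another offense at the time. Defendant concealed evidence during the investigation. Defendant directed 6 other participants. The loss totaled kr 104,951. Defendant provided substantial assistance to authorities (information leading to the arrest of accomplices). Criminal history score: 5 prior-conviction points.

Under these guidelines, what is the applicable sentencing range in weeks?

Base offense level for aggravated theft: 10.
A1 applies: 10 − 3 = 7.
A2 applies: 7 + 2 = 9.
A3 applies: 9 + 2 = 11.
A5 applies (level before this adjustment is 11 ≥ 10, so +5): 11 + 5 = 16.
A6 does not apply.
A7 applies: 16 + 2 = 18.
A8 applies: 18 + 3 = 21.
Level 21 exceeds the maximum of 17; capped at 17.
Final offense level: 17.
Criminal history: 5 prior points → Category II (5).
Level 17 falls in the 17 band.
Grid: Level 17 × Category II = 132-148 weeks.

132-148 weeks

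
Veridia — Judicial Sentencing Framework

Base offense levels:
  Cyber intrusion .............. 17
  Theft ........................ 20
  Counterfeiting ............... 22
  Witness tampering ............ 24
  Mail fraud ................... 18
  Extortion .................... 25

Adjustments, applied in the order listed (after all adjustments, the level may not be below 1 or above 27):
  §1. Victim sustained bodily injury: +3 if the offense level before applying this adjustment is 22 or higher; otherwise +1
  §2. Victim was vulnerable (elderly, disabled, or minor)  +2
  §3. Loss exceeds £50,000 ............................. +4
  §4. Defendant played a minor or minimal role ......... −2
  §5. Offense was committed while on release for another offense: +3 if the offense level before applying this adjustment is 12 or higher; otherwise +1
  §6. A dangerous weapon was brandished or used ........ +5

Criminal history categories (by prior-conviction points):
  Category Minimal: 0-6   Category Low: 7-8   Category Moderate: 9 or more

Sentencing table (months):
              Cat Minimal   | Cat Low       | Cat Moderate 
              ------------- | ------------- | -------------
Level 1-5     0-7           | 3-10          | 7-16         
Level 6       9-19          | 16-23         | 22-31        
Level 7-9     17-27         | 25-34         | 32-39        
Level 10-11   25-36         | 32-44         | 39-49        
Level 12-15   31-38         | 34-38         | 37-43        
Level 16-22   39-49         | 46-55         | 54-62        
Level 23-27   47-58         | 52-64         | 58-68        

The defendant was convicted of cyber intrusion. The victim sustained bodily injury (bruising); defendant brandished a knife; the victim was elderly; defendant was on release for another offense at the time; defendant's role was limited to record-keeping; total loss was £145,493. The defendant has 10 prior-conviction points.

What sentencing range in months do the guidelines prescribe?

Base offense level for cyber intrusion: 17.
§1 applies (level before this adjustment is 17 < 22, so +1): 17 + 1 = 18.
§2 applies: 18 + 2 = 20.
§3 applies: 20 + 4 = 24.
§4 applies: 24 − 2 = 22.
§5 applies (level before this adjustment is 22 ≥ 12, so +3): 22 + 3 = 25.
§6 applies: 25 + 5 = 30.
Level 30 exceeds the maximum of 27; capped at 27.
Final offense level: 27.
Criminal history: 10 prior points → Category Moderate (9+).
Level 27 falls in the 23-27 band.
Grid: Level 23-27 × Category Moderate = 58-68 months.

58-68 months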